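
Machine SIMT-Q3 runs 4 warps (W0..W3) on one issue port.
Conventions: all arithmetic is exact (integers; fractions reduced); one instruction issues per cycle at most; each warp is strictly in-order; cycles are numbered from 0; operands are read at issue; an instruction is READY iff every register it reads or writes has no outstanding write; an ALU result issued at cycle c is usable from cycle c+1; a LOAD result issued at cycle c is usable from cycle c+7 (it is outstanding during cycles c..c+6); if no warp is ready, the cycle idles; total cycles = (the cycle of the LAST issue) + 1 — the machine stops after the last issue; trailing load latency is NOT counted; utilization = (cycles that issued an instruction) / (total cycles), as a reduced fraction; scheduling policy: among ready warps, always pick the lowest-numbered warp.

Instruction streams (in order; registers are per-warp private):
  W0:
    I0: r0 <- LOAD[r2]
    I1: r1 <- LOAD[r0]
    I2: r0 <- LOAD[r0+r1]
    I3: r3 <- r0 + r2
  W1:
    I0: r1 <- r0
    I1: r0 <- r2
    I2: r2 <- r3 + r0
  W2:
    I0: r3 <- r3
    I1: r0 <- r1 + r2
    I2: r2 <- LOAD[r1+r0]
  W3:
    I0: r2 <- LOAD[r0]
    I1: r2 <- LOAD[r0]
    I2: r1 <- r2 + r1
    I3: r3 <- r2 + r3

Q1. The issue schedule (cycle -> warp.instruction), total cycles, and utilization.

cycle 0: W0.I0
cycle 1: W1.I0
cycle 2: W1.I1
cycle 3: W1.I2
cycle 4: W2.I0
cycle 5: W2.I1
cycle 6: W2.I2
cycle 7: W0.I1
cycle 8: W3.I0
cycle 9: idle
cycle 10: idle
cycle 11: idle
cycle 12: idle
cycle 13: idle
cycle 14: W0.I2
cycle 15: W3.I1
cycle 16: idle
cycle 17: idle
cycle 18: idle
cycle 19: idle
cycle 20: idle
cycle 21: W0.I3
cycle 22: W3.I2
cycle 23: W3.I3

Answer: 24 cycles, utilization 7/12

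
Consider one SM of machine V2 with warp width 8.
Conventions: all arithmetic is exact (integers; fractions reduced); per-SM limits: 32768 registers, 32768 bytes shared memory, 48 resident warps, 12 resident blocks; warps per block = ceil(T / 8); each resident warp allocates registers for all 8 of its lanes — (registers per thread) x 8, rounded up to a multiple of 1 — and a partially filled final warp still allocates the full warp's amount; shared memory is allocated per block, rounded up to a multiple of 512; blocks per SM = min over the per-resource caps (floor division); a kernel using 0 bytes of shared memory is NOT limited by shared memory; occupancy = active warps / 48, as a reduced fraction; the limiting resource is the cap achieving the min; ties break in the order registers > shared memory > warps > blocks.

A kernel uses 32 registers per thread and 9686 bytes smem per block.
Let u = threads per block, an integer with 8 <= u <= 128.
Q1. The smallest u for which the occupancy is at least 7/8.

Answer: u = 105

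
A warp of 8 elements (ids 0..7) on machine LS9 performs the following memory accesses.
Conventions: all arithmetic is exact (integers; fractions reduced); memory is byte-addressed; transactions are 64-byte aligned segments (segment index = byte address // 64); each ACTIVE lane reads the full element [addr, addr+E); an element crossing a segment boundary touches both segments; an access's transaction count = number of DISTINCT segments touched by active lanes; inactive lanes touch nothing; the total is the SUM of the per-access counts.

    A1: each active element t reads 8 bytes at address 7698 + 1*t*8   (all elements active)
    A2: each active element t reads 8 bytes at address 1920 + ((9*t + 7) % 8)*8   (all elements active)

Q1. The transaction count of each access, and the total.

A1: 2 transactions
A2: 1 transaction

Answer: 2,1; total 3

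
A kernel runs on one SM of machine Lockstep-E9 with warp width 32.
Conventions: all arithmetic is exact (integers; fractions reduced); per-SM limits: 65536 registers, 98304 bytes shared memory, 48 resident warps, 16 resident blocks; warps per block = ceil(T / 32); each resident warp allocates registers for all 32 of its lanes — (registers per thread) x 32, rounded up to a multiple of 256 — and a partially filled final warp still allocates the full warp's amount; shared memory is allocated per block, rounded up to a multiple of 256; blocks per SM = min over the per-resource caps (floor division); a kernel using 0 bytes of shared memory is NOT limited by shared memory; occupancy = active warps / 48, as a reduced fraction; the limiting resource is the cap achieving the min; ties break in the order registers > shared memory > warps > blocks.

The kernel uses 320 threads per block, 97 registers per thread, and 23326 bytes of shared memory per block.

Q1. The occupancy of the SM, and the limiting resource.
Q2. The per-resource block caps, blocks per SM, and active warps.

Answer: occupancy 5/24, limited by registers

registers: 1 block
shared memory: 4 blocks
warps: 4 blocks
blocks: 16 blocks

Answer: 1 block, 10 active warps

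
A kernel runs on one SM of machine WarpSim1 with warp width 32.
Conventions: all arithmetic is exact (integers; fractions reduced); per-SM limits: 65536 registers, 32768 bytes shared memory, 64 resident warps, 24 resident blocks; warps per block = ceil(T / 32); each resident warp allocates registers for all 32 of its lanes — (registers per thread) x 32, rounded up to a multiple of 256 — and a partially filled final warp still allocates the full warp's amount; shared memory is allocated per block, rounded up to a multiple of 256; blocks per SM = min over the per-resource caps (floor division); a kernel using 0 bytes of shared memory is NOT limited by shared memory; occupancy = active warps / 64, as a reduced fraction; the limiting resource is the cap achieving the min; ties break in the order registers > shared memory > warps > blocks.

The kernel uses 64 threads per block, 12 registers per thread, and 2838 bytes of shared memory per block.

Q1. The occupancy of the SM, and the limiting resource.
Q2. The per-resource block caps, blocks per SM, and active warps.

Answer: occupancy 5/16, limited by shared memory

registers: 64 blocks
shared memory: 10 blocks
warps: 32 blocks
blocks: 24 blocks

Answer: 10 blocks, 20 active warps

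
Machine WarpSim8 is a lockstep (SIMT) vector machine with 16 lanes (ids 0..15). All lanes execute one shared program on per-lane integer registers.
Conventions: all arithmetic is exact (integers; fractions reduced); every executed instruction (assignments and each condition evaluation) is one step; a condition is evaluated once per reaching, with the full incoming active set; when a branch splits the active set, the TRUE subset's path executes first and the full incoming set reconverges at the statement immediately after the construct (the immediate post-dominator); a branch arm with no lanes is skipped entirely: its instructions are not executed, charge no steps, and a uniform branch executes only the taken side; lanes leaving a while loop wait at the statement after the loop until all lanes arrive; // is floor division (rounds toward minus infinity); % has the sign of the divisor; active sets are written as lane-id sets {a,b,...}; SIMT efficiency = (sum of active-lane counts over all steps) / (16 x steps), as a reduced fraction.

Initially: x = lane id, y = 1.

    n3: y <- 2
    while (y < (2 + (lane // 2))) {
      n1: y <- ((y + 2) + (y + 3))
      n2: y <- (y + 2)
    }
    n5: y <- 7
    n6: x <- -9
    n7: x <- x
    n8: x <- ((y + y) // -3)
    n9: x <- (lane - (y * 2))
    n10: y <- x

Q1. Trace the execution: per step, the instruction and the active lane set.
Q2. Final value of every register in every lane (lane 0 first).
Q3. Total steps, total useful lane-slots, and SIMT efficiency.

step 0: y <- 2                       {0,1,2,3,4,5,6,7,8,9,10,11,12,13,14,15}
step 1: eval (y < (2 + (lane // 2))) {0,1,2,3,4,5,6,7,8,9,10,11,12,13,14,15}
step 2: y <- ((y + 2) + (y + 3))     {2,3,4,5,6,7,8,9,10,11,12,13,14,15}
step 3: y <- (y + 2)                 {2,3,4,5,6,7,8,9,10,11,12,13,14,15}
step 4: eval (y < (2 + (lane // 2))) {2,3,4,5,6,7,8,9,10,11,12,13,14,15}
step 5: y <- 7                       {0,1,2,3,4,5,6,7,8,9,10,11,12,13,14,15}
step 6: x <- -9                      {0,1,2,3,4,5,6,7,8,9,10,11,12,13,14,15}
step 7: x <- x                       {0,1,2,3,4,5,6,7,8,9,10,11,12,13,14,15}
step 8: x <- ((y + y) // -3)         {0,1,2,3,4,5,6,7,8,9,10,11,12,13,14,15}
step 9: x <- (lane - (y * 2))        {0,1,2,3,4,5,6,7,8,9,10,11,12,13,14,15}
step 10: y <- x                       {0,1,2,3,4,5,6,7,8,9,10,11,12,13,14,15}

Answer: 11 steps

x: -14,-13,-12,-11,-10,-9,-8,-7,-6,-5,-4,-3,-2,-1,0,1
y: -14,-13,-12,-11,-10,-9,-8,-7,-6,-5,-4,-3,-2,-1,0,1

steps = 11; useful = 170; efficiency = 170/176 = 85/88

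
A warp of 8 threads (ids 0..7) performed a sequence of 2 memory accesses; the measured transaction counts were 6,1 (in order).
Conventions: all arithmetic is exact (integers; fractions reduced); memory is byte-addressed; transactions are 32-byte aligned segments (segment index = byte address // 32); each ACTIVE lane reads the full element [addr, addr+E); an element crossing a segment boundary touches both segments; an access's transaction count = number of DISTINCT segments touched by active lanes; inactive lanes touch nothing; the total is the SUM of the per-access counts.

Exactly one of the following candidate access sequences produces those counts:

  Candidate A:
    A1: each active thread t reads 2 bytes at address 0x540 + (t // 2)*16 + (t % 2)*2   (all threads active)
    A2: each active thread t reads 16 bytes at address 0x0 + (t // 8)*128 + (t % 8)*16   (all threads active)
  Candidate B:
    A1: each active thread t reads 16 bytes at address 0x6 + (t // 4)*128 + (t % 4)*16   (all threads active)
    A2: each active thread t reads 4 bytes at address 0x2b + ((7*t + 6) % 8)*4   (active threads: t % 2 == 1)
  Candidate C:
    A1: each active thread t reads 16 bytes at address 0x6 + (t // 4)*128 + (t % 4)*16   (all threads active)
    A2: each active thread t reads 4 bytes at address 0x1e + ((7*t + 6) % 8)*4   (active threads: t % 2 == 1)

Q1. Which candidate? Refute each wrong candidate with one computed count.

A: A1 gives 2 transactions, not 6
B: A2 gives 2 transactions, not 1
C: all counts match (6,1)

Answer: C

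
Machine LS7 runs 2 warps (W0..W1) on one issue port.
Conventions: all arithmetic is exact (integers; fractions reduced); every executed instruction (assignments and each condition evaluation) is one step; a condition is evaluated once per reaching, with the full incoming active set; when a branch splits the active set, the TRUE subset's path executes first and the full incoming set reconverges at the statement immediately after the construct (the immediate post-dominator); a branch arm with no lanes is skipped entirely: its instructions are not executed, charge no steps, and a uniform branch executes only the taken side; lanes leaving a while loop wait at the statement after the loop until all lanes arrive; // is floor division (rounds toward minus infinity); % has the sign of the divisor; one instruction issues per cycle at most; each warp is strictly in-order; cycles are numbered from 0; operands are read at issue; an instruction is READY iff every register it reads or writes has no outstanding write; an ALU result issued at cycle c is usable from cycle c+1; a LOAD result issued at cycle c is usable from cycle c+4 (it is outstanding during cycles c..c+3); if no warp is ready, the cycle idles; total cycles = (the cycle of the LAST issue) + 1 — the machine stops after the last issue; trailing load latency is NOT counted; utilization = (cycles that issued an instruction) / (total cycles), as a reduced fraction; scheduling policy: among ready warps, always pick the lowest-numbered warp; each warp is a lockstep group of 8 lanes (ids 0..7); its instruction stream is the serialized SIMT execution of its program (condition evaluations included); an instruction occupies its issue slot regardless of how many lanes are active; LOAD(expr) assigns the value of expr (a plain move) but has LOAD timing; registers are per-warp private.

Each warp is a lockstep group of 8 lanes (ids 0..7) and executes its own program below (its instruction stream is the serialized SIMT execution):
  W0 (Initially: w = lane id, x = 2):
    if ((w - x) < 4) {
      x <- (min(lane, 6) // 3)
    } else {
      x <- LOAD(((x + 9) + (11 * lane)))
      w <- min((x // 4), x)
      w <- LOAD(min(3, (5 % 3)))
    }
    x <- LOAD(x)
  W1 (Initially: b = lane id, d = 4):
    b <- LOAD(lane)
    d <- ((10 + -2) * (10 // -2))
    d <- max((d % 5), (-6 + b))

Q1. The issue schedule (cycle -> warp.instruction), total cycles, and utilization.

cycle 0: W0.I0
cycle 1: W0.I1
cycle 2: W0.I2
cycle 3: W1.I0
cycle 4: W1.I1
cycle 5: idle
cycle 6: W0.I3
cycle 7: W0.I4
cycle 8: W0.I5
cycle 9: W1.I2

Answer: 10 cycles, utilization 9/10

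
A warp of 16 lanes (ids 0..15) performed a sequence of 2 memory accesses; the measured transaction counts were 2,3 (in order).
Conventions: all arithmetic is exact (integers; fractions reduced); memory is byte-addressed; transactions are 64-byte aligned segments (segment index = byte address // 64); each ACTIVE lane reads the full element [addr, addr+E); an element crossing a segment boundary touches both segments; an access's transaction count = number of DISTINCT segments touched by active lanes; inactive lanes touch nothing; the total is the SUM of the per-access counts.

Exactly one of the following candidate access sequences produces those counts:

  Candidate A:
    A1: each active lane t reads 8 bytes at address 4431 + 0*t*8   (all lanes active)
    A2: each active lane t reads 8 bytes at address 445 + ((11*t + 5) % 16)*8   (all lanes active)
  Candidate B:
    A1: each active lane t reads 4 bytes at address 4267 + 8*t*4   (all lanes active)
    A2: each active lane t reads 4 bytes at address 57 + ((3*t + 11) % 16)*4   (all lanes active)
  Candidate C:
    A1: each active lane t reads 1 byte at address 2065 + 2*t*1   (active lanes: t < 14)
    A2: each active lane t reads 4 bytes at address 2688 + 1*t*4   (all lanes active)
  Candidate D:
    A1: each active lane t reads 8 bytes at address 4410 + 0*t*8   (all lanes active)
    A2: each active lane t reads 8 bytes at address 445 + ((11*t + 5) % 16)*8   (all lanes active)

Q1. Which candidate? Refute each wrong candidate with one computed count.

A: A1 gives 1 transaction, not 2
B: A1 gives 9 transactions, not 2
C: A1 gives 1 transaction, not 2
D: all counts match (2,3)

Answer: D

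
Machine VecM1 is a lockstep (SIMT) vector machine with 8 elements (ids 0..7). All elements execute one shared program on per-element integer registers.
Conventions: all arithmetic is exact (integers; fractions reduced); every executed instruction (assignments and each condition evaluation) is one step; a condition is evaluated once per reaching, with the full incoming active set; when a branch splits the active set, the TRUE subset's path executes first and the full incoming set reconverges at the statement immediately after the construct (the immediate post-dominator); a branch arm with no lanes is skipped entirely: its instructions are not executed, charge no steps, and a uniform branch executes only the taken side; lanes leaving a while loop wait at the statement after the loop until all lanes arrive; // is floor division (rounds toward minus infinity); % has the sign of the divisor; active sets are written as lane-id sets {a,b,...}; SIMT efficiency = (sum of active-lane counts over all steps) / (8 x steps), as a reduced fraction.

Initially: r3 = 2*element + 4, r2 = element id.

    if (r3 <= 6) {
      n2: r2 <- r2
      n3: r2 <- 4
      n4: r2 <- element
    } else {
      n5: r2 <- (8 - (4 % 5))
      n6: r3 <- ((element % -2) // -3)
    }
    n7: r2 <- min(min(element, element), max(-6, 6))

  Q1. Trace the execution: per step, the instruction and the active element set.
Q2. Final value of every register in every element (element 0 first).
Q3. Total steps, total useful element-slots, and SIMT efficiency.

step 0: eval (r3 <= 6)               {0,1,2,3,4,5,6,7}
step 1: r2 <- r2                     {0,1}
step 2: r2 <- 4                      {0,1}
step 3: r2 <- element                {0,1}
step 4: r2 <- (8 - (4 % 5))          {2,3,4,5,6,7}
step 5: r3 <- ((element % -2) // -3) {2,3,4,5,6,7}
step 6: r2 <- min(min(element, element), max(-6, 6)) {0,1,2,3,4,5,6,7}

Answer: 7 steps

r3: 4,6,0,0,0,0,0,0
r2: 0,1,2,3,4,5,6,6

steps = 7; useful = 34; efficiency = 34/56 = 17/28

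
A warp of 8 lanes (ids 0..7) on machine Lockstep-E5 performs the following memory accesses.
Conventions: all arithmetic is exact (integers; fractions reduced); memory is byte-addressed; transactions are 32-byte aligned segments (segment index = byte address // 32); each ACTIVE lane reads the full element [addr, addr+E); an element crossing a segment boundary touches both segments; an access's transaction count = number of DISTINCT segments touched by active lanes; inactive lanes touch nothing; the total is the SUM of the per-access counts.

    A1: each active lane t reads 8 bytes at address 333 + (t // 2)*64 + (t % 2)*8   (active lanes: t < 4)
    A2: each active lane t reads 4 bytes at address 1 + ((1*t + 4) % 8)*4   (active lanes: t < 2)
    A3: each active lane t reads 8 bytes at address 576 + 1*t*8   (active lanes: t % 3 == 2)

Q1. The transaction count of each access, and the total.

A1: 2 transactions
A2: 1 transaction
A3: 2 transactions

Answer: 2,1,2; total 5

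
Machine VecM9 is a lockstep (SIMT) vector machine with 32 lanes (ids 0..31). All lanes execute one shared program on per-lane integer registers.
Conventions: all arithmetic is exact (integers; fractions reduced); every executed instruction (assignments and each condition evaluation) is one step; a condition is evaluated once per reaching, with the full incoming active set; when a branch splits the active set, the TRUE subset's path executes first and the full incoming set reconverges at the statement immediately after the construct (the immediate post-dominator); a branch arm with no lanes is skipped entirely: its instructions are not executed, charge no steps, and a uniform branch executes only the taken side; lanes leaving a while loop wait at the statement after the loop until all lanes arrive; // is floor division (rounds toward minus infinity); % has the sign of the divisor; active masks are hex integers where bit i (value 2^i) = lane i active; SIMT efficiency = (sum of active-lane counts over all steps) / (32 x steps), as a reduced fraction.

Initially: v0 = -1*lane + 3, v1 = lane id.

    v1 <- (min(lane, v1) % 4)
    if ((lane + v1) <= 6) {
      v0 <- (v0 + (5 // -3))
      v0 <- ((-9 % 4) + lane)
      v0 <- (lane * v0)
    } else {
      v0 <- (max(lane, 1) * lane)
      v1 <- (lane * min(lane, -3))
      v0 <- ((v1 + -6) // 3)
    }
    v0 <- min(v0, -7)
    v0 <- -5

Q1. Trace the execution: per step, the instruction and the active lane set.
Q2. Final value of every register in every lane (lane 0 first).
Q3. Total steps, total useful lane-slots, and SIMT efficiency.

step 0: v1 <- (min(lane, v1) % 4)    0xffffffff
step 1: eval ((lane + v1) <= 6)      0xffffffff
step 2: v0 <- (v0 + (5 // -3))       0x0000003f
step 3: v0 <- ((-9 % 4) + lane)      0x0000003f
step 4: v0 <- (lane * v0)            0x0000003f
step 5: v0 <- (max(lane, 1) * lane)  0xffffffc0
step 6: v1 <- (lane * min(lane, -3)) 0xffffffc0
step 7: v0 <- ((v1 + -6) // 3)       0xffffffc0
step 8: v0 <- min(v0, -7)            0xffffffff
step 9: v0 <- -5                     0xffffffff

Answer: 10 steps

v0: -5,-5,-5,-5,-5,-5,-5,-5,-5,-5,-5,-5,-5,-5,-5,-5,-5,-5,-5,-5,-5,-5,-5,-5,-5,-5,-5,-5,-5,-5,-5,-5
v1: 0,1,2,3,0,1,-18,-21,-24,-27,-30,-33,-36,-39,-42,-45,-48,-51,-54,-57,-60,-63,-66,-69,-72,-75,-78,-81,-84,-87,-90,-93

steps = 10; useful = 224; efficiency = 224/320 = 7/10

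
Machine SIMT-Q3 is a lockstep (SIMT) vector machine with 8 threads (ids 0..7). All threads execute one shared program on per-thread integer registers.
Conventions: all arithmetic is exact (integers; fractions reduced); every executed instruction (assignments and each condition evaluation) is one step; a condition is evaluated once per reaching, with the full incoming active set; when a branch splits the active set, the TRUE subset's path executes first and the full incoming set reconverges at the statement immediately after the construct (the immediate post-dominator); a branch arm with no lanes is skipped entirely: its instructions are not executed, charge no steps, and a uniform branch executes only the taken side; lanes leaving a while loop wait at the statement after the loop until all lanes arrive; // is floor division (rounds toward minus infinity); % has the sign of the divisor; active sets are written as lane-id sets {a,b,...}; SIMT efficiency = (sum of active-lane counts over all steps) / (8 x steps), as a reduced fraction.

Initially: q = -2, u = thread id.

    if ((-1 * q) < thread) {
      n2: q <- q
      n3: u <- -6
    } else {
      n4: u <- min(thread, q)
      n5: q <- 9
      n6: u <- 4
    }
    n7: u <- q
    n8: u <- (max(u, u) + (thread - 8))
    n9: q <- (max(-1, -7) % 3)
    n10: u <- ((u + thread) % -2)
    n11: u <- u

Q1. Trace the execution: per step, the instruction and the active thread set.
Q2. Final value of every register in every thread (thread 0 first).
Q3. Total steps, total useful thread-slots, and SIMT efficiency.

step 0: eval ((-1 * q) < thread)     {0,1,2,3,4,5,6,7}
step 1: q <- q                       {3,4,5,6,7}
step 2: u <- -6                      {3,4,5,6,7}
step 3: u <- min(thread, q)          {0,1,2}
step 4: q <- 9                       {0,1,2}
step 5: u <- 4                       {0,1,2}
step 6: u <- q                       {0,1,2,3,4,5,6,7}
step 7: u <- (max(u, u) + (thread - 8)) {0,1,2,3,4,5,6,7}
step 8: q <- (max(-1, -7) % 3)       {0,1,2,3,4,5,6,7}
step 9: u <- ((u + thread) % -2)     {0,1,2,3,4,5,6,7}
step 10: u <- u                       {0,1,2,3,4,5,6,7}

Answer: 11 steps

q: 2,2,2,2,2,2,2,2
u: -1,-1,-1,0,0,0,0,0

steps = 11; useful = 67; efficiency = 67/88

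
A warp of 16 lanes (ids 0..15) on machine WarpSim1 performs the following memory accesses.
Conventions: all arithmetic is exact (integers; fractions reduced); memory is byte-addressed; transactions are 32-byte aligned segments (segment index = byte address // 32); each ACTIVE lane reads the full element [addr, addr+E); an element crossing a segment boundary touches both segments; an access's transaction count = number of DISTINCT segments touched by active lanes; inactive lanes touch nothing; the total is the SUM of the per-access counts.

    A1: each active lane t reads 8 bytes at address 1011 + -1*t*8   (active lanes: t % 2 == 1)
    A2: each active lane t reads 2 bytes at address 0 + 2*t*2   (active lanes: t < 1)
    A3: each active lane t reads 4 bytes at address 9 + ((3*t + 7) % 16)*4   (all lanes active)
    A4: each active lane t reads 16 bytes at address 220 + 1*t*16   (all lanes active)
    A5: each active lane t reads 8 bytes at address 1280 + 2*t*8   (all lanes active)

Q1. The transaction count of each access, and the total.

A1: 5 transactions
A2: 1 transaction
A3: 3 transactions
A4: 9 transactions
A5: 8 transactions

Answer: 5,1,3,9,8; total 26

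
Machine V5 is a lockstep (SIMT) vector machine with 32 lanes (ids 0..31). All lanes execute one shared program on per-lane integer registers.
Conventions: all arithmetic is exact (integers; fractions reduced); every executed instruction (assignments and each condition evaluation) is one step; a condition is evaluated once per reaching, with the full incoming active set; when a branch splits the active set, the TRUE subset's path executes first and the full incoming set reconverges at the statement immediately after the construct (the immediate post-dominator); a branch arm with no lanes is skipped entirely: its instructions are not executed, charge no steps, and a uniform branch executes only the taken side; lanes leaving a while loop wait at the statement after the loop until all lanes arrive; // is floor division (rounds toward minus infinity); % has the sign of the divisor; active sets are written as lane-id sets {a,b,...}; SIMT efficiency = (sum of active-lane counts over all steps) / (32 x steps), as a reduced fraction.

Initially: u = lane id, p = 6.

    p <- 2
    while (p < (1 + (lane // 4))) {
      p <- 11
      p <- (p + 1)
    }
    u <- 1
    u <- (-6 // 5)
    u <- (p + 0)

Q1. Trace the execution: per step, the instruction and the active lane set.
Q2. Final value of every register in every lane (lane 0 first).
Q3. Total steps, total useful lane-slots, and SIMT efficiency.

step 0: p <- 2                       {0,1,2,3,4,5,6,7,8,9,10,11,12,13,14,15,16,17,18,19,20,21,22,23,24,25,26,27,28,29,30,31}
step 1: eval (p < (1 + (lane // 4))) {0,1,2,3,4,5,6,7,8,9,10,11,12,13,14,15,16,17,18,19,20,21,22,23,24,25,26,27,28,29,30,31}
step 2: p <- 11                      {8,9,10,11,12,13,14,15,16,17,18,19,20,21,22,23,24,25,26,27,28,29,30,31}
step 3: p <- (p + 1)                 {8,9,10,11,12,13,14,15,16,17,18,19,20,21,22,23,24,25,26,27,28,29,30,31}
step 4: eval (p < (1 + (lane // 4))) {8,9,10,11,12,13,14,15,16,17,18,19,20,21,22,23,24,25,26,27,28,29,30,31}
step 5: u <- 1                       {0,1,2,3,4,5,6,7,8,9,10,11,12,13,14,15,16,17,18,19,20,21,22,23,24,25,26,27,28,29,30,31}
step 6: u <- (-6 // 5)               {0,1,2,3,4,5,6,7,8,9,10,11,12,13,14,15,16,17,18,19,20,21,22,23,24,25,26,27,28,29,30,31}
step 7: u <- (p + 0)                 {0,1,2,3,4,5,6,7,8,9,10,11,12,13,14,15,16,17,18,19,20,21,22,23,24,25,26,27,28,29,30,31}

Answer: 8 steps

u: 2,2,2,2,2,2,2,2,12,12,12,12,12,12,12,12,12,12,12,12,12,12,12,12,12,12,12,12,12,12,12,12
p: 2,2,2,2,2,2,2,2,12,12,12,12,12,12,12,12,12,12,12,12,12,12,12,12,12,12,12,12,12,12,12,12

steps = 8; useful = 232; efficiency = 232/256 = 29/32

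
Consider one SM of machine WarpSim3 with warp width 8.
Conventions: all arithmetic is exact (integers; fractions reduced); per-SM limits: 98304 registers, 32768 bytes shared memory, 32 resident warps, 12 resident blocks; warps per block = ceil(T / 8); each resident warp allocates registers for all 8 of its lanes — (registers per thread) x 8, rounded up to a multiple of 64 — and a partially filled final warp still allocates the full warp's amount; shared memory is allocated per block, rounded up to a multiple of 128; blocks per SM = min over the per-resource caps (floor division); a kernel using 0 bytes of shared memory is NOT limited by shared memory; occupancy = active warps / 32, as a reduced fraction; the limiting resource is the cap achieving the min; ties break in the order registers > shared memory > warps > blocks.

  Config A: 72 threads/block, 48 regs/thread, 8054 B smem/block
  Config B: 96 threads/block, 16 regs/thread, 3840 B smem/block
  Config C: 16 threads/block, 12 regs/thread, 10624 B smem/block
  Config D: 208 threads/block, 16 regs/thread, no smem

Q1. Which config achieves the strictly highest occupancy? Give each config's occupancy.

occupancies: A 27/32, B 3/4, C 3/16, D 13/16

Answer: A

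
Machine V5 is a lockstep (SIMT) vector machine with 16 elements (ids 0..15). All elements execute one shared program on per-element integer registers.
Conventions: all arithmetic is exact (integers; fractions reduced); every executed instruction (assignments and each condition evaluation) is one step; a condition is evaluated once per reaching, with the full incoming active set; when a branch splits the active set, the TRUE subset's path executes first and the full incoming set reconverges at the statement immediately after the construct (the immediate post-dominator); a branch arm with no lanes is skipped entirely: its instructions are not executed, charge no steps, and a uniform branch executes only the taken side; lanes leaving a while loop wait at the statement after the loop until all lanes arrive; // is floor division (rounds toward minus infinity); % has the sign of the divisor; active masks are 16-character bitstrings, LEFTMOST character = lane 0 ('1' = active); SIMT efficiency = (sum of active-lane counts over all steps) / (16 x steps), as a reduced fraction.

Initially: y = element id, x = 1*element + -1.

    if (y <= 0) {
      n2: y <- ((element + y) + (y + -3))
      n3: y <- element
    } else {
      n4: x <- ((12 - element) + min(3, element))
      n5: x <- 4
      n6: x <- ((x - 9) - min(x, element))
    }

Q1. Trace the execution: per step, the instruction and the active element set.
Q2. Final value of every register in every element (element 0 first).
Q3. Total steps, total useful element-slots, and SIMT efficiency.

step 0: eval (y <= 0)                1111111111111111
step 1: y <- ((element + y) + (y + -3)) 1000000000000000
step 2: y <- element                 1000000000000000
step 3: x <- ((12 - element) + min(3, element)) 0111111111111111
step 4: x <- 4                       0111111111111111
step 5: x <- ((x - 9) - min(x, element)) 0111111111111111

Answer: 6 steps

y: 0,1,2,3,4,5,6,7,8,9,10,11,12,13,14,15
x: -1,-6,-7,-8,-9,-9,-9,-9,-9,-9,-9,-9,-9,-9,-9,-9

steps = 6; useful = 63; efficiency = 63/96 = 21/32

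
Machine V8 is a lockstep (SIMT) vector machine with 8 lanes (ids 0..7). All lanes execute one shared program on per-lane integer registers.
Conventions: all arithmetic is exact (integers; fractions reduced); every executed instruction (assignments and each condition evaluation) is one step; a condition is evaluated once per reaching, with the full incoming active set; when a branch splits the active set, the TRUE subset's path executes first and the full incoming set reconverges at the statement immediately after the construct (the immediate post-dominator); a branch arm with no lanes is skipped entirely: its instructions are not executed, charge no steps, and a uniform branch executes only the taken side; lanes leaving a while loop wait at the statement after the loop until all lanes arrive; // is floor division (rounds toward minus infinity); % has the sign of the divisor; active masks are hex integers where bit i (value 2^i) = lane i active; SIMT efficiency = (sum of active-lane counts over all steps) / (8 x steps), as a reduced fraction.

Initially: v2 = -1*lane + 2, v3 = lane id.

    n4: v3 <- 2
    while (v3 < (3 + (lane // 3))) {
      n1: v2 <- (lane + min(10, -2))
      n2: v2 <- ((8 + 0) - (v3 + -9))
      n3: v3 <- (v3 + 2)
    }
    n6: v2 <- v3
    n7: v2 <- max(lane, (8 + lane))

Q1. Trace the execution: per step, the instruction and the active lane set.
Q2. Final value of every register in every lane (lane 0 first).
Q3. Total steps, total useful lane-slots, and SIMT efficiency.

step 0: v3 <- 2                      0xff
step 1: eval (v3 < (3 + (lane // 3))) 0xff
step 2: v2 <- (lane + min(10, -2))   0xff
step 3: v2 <- ((8 + 0) - (v3 + -9))  0xff
step 4: v3 <- (v3 + 2)               0xff
step 5: eval (v3 < (3 + (lane // 3))) 0xff
step 6: v2 <- (lane + min(10, -2))   0xc0
step 7: v2 <- ((8 + 0) - (v3 + -9))  0xc0
step 8: v3 <- (v3 + 2)               0xc0
step 9: eval (v3 < (3 + (lane // 3))) 0xc0
step 10: v2 <- v3                     0xff
step 11: v2 <- max(lane, (8 + lane))  0xff

Answer: 12 steps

v2: 8,9,10,11,12,13,14,15
v3: 4,4,4,4,4,4,6,6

steps = 12; useful = 72; efficiency = 72/96 = 3/4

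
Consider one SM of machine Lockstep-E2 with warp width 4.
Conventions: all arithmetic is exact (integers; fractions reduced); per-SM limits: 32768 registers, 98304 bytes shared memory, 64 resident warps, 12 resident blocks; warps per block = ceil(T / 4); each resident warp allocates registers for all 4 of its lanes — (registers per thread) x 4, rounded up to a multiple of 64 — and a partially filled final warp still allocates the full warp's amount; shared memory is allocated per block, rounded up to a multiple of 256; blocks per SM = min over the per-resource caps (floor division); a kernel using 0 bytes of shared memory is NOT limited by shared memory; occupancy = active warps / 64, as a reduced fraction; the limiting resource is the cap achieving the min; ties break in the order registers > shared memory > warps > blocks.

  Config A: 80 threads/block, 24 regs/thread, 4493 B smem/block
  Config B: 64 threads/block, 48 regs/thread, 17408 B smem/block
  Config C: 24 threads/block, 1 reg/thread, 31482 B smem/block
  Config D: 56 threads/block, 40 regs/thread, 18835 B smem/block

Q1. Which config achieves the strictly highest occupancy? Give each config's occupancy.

occupancies: A 15/16, B 1, C 9/32, D 7/8

Answer: B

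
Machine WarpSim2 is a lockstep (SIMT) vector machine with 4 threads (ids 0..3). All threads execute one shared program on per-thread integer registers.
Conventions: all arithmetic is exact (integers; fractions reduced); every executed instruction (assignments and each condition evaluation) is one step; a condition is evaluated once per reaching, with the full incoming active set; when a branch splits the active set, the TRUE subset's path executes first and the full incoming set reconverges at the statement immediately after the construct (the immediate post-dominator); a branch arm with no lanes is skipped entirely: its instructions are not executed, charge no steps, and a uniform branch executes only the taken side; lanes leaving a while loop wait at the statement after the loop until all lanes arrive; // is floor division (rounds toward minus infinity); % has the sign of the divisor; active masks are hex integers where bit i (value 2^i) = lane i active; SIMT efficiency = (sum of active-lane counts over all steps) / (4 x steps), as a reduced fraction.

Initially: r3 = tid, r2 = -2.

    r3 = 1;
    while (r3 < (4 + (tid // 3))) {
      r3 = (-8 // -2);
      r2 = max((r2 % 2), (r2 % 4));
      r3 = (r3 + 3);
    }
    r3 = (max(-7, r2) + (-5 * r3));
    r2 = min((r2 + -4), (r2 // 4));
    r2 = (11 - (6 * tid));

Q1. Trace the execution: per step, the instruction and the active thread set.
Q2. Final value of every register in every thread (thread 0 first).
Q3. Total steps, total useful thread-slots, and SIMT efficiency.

step 0: r3 <- 1                      0xf
step 1: eval (r3 < (4 + (tid // 3))) 0xf
step 2: r3 <- (-8 // -2)             0xf
step 3: r2 <- max((r2 % 2), (r2 % 4)) 0xf
step 4: r3 <- (r3 + 3)               0xf
step 5: eval (r3 < (4 + (tid // 3))) 0xf
step 6: r3 <- (max(-7, r2) + (-5 * r3)) 0xf
step 7: r2 <- min((r2 + -4), (r2 // 4)) 0xf
step 8: r2 <- (11 - (6 * tid))       0xf

Answer: 9 steps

r3: -33,-33,-33,-33
r2: 11,5,-1,-7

steps = 9; useful = 36; efficiency = 36/36 = 1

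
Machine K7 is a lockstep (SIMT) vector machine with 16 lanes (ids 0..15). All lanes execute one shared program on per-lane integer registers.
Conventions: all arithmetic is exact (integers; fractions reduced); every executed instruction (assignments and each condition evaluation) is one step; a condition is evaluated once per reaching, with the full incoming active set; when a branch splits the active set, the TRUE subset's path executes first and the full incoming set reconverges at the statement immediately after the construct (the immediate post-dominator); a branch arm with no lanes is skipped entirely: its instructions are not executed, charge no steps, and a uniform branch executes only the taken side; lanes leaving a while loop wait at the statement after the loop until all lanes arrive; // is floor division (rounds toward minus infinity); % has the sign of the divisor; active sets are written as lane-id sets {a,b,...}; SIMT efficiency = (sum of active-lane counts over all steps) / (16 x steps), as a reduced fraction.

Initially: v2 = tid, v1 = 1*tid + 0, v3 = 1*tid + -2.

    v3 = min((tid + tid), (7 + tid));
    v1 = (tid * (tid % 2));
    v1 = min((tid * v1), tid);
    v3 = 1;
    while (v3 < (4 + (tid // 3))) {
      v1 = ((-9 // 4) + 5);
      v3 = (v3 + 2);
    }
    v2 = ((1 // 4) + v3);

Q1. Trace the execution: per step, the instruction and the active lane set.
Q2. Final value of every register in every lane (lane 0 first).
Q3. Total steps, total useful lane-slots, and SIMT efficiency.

step 0: v3 <- min((tid + tid), (7 + tid)) {0,1,2,3,4,5,6,7,8,9,10,11,12,13,14,15}
step 1: v1 <- (tid * (tid % 2))      {0,1,2,3,4,5,6,7,8,9,10,11,12,13,14,15}
step 2: v1 <- min((tid * v1), tid)   {0,1,2,3,4,5,6,7,8,9,10,11,12,13,14,15}
step 3: v3 <- 1                      {0,1,2,3,4,5,6,7,8,9,10,11,12,13,14,15}
step 4: eval (v3 < (4 + (tid // 3))) {0,1,2,3,4,5,6,7,8,9,10,11,12,13,14,15}
step 5: v1 <- ((-9 // 4) + 5)        {0,1,2,3,4,5,6,7,8,9,10,11,12,13,14,15}
step 6: v3 <- (v3 + 2)               {0,1,2,3,4,5,6,7,8,9,10,11,12,13,14,15}
step 7: eval (v3 < (4 + (tid // 3))) {0,1,2,3,4,5,6,7,8,9,10,11,12,13,14,15}
step 8: v1 <- ((-9 // 4) + 5)        {0,1,2,3,4,5,6,7,8,9,10,11,12,13,14,15}
step 9: v3 <- (v3 + 2)               {0,1,2,3,4,5,6,7,8,9,10,11,12,13,14,15}
step 10: eval (v3 < (4 + (tid // 3))) {0,1,2,3,4,5,6,7,8,9,10,11,12,13,14,15}
step 11: v1 <- ((-9 // 4) + 5)        {6,7,8,9,10,11,12,13,14,15}
step 12: v3 <- (v3 + 2)               {6,7,8,9,10,11,12,13,14,15}
step 13: eval (v3 < (4 + (tid // 3))) {6,7,8,9,10,11,12,13,14,15}
step 14: v1 <- ((-9 // 4) + 5)        {12,13,14,15}
step 15: v3 <- (v3 + 2)               {12,13,14,15}
step 16: eval (v3 < (4 + (tid // 3))) {12,13,14,15}
step 17: v2 <- ((1 // 4) + v3)        {0,1,2,3,4,5,6,7,8,9,10,11,12,13,14,15}

Answer: 18 steps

v2: 5,5,5,5,5,5,7,7,7,7,7,7,9,9,9,9
v1: 2,2,2,2,2,2,2,2,2,2,2,2,2,2,2,2
v3: 5,5,5,5,5,5,7,7,7,7,7,7,9,9,9,9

steps = 18; useful = 234; efficiency = 234/288 = 13/16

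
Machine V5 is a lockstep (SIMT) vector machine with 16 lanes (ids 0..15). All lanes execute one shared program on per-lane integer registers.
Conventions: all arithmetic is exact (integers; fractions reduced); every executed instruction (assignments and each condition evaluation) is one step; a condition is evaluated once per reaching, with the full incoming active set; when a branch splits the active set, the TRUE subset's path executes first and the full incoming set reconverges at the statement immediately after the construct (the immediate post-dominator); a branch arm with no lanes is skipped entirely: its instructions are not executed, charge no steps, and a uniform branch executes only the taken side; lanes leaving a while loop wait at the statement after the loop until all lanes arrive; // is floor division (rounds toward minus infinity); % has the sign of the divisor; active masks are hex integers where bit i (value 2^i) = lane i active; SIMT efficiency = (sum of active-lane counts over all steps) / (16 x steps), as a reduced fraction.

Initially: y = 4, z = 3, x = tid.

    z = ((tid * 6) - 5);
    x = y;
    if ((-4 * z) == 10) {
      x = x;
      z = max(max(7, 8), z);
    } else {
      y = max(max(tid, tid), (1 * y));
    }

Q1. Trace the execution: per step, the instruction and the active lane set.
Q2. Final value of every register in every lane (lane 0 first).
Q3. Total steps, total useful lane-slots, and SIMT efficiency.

step 0: z <- ((tid * 6) - 5)         0xffff
step 1: x <- y                       0xffff
step 2: eval ((-4 * z) == 10)        0xffff
step 3: y <- max(max(tid, tid), (1 * y)) 0xffff

Answer: 4 steps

y: 4,4,4,4,4,5,6,7,8,9,10,11,12,13,14,15
z: -5,1,7,13,19,25,31,37,43,49,55,61,67,73,79,85
x: 4,4,4,4,4,4,4,4,4,4,4,4,4,4,4,4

steps = 4; useful = 64; efficiency = 64/64 = 1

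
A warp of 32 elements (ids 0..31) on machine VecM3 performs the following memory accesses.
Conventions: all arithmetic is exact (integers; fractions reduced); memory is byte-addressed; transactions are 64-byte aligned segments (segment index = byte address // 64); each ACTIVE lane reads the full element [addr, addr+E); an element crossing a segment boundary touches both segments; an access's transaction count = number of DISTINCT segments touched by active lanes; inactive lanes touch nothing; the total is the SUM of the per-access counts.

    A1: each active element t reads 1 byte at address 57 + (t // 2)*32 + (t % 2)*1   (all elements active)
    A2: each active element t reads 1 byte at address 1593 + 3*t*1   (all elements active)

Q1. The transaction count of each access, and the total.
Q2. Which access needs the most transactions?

A1: 9 transactions
A2: 3 transactions

Answer: 9,3; total 12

Answer: A1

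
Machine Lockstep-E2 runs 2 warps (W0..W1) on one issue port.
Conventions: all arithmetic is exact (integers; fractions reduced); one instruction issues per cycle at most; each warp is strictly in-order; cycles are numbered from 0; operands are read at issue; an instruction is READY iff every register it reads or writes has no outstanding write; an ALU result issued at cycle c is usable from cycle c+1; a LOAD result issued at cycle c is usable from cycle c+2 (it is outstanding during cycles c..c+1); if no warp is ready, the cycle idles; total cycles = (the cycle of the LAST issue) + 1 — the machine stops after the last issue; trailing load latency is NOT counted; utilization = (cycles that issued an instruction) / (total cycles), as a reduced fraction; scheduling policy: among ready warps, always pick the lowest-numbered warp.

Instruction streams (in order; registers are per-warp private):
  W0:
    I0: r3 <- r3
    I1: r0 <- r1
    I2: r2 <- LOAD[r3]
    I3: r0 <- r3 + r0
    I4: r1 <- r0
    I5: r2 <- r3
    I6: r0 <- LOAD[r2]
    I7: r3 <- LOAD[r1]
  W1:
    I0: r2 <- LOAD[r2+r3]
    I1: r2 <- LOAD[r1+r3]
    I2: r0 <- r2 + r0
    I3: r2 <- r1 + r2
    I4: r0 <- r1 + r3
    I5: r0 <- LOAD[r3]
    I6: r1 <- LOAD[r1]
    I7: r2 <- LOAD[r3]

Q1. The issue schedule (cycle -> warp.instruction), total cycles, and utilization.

cycle 0: W0.I0
cycle 1: W0.I1
cycle 2: W0.I2
cycle 3: W0.I3
cycle 4: W0.I4
cycle 5: W0.I5
cycle 6: W0.I6
cycle 7: W0.I7
cycle 8: W1.I0
cycle 9: idle
cycle 10: W1.I1
cycle 11: idle
cycle 12: W1.I2
cycle 13: W1.I3
cycle 14: W1.I4
cycle 15: W1.I5
cycle 16: W1.I6
cycle 17: W1.I7

Answer: 18 cycles, utilization 8/9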